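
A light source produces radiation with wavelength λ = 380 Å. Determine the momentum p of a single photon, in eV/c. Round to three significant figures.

32.6 eV/c

Use h = 6.62607015e-34 J·s, c = 2.99792458e8 m/s, 1 eV = 1.602176634e-19 J.
Convert to SI: λ = 380 Å = 3.8e-8 m.
Since p = h/λ for a photon, p = 1.744e-26 kg·m/s.
Converting to eV/c: p = 32.63 eV/c ≈ 32.6 eV/c.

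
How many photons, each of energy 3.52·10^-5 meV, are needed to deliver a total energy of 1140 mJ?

Per-photon energy: E = 5.640·10^-27 J (from energy = 3.52·10^-5 meV).
N = E_total / E_photon = 1.14 J / 5.640·10^-27 J = 2.02·10^26.

2.02·10^26 photons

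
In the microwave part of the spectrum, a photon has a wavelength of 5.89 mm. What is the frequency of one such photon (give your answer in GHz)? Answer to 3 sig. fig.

(c = 2.99792458e8 m/s.)
Convert to SI: λ = 5.89 mm = 0.00589 m.
Apply f = c/λ: f = 5.090e10 Hz.
Converting to GHz: f = 50.90 GHz ≈ 50.9 GHz.

50.9 GHz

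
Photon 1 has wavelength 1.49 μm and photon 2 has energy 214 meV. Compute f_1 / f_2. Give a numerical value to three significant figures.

3.89

f_1 = 2.012e14 Hz (from wavelength = 1.49 μm, via f = c/λ).
f_2 = 5.174e13 Hz (from energy = 214 meV, via f = E/h).
Ratio = 2.012e14 / 5.174e13 = 3.89.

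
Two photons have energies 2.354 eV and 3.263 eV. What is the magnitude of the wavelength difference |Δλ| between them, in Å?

1470 Å

Using λ = hc/E: λ₁ = 5.2670e-7 m, λ₂ = 3.7997e-7 m.
|Δλ| = |5.2670e-7 − 3.7997e-7| = 1.47e-7 m = 1470 Å.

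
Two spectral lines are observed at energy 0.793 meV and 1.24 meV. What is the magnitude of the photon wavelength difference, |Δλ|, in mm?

0.564 mm

Using λ = hc/E: λ₁ = 0.001563 m, λ₂ = 9.999e-4 m.
|Δλ| = |0.001563 − 9.999e-4| = 5.64e-4 m = 0.564 mm.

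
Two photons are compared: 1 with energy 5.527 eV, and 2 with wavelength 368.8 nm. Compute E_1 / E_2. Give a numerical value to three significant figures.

1.64

E_1 = 8.855e-19 J (from energy = 5.527 eV, via E given directly).
E_2 = 5.386e-19 J (from wavelength = 368.8 nm, via E = hc/λ).
Ratio = 8.855e-19 / 5.386e-19 = 1.64.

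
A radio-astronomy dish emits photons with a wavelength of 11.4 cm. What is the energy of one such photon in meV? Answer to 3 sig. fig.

In SI units: λ = 11.4 cm = 0.114 m.
Since E = hc/λ for a photon, E = 1.742e-24 J.
Converting to meV: E = 0.01088 meV ≈ 0.0109 meV.

0.0109 meV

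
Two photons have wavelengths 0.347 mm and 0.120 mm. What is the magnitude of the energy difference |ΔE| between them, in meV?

6.76 meV

Using E = hc/λ: E₁ = 5.725·10^-22 J, E₂ = 1.655·10^-21 J.
|ΔE| = |5.725·10^-22 − 1.655·10^-21| = 1.08·10^-21 J = 6.76 meV.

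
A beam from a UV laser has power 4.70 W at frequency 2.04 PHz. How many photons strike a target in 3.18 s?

Total energy: E_total = P·t = 4.70 × 3.18 = 14.95 J.
Per-photon energy: E = 1.352 × 10^-18 J.
N = E_total / E_photon = 1.11 × 10^19.

1.11 × 10^19 photons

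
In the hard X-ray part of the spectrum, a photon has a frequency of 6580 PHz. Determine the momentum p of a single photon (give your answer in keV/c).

In SI units: f = 6580 PHz = 6.58 × 10^18 Hz.
Apply p = hf/c: p = 1.454 × 10^-23 kg·m/s.
Converting to keV/c: p = 27.21 keV/c ≈ 27.2 keV/c.

27.2 keV/c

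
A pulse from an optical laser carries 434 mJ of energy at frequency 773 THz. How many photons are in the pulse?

8.47 × 10^17 photons

Per-photon energy: E = 5.122 × 10^-19 J (from frequency = 773 THz).
N = E_total / E_photon = 0.434 J / 5.122 × 10^-19 J = 8.47 × 10^17.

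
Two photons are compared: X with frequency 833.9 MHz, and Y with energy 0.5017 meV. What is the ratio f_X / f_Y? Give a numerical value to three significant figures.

f_X = 8.339e8 Hz (from frequency = 833.9 MHz, via f given directly).
f_Y = 1.213e11 Hz (from energy = 0.5017 meV, via f = E/h).
Ratio = 8.339e8 / 1.213e11 = 6.87e-3.

6.87e-3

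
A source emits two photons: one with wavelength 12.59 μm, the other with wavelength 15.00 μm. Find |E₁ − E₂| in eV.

0.0158 eV

Using E = hc/λ: E₁ = 1.5778e-20 J, E₂ = 1.3243e-20 J.
|ΔE| = |1.5778e-20 − 1.3243e-20| = 2.53e-21 J = 0.0158 eV.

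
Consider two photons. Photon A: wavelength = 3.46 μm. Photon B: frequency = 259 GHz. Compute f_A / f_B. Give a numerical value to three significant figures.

f_A = 8.665 × 10^13 Hz (from wavelength = 3.46 μm, via f = c/λ).
f_B = 2.590 × 10^11 Hz (from frequency = 259 GHz, via f given directly).
Ratio = 8.665 × 10^13 / 2.590 × 10^11 = 335.

335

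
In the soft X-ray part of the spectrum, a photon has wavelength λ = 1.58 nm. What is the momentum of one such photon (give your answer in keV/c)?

Convert to SI: λ = 1.58 nm = 1.58e-9 m.
For a photon p = h/λ, so p = 4.194e-25 kg·m/s.
Converting to keV/c: p = 0.7847 keV/c ≈ 0.785 keV/c.

0.785 keV/c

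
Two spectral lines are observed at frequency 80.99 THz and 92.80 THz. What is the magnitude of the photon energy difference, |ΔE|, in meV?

48.8 meV

Using E = hf: E₁ = 5.3665e-20 J, E₂ = 6.1490e-20 J.
|ΔE| = |5.3665e-20 − 6.1490e-20| = 7.83e-21 J = 48.8 meV.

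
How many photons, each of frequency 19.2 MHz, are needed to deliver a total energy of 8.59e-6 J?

6.75e20 photons

Per-photon energy: E = 1.272e-26 J (from frequency = 19.2 MHz).
N = E_total / E_photon = 8.59e-6 J / 1.272e-26 J = 6.75e20.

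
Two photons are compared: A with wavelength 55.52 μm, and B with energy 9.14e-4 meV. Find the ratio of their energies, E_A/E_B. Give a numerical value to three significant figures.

2.44e4

E_A = 3.578e-21 J (from wavelength = 55.52 μm, via E = hc/λ).
E_B = 1.464e-25 J (from energy = 9.14e-4 meV, via E given directly).
Ratio = 3.578e-21 / 1.464e-25 = 2.44e4.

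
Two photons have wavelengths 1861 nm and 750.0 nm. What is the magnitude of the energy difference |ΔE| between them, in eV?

Using E = hc/λ: E₁ = 1.0674 × 10^-19 J, E₂ = 2.6486 × 10^-19 J.
|ΔE| = |1.0674 × 10^-19 − 2.6486 × 10^-19| = 1.58 × 10^-19 J = 0.987 eV.

0.987 eV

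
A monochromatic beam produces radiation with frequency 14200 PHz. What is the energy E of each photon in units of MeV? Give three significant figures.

0.0587 MeV

(h = 6.62607015e-34 J·s, 1 eV = 1.602176634e-19 J.)
In SI units: f = 14200 PHz = 1.42e19 Hz.
Apply E = hf: E = 9.409e-15 J.
Converting to MeV: E = 0.05873 MeV ≈ 0.0587 MeV.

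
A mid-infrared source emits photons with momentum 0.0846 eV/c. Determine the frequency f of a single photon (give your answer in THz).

First convert: p = 0.0846 eV/c = 4.5213 × 10^-29 kg·m/s.
Apply f = pc/h: f = 2.046 × 10^13 Hz.
Converting to THz: f = 20.46 THz ≈ 20.5 THz.

20.5 THz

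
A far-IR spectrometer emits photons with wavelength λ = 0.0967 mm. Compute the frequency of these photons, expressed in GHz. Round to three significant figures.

3100 GHz

Convert to SI: λ = 0.0967 mm = 9.67·10^-5 m.
The photon relation is f = c/λ, giving f = 3.100·10^12 Hz.
Converting to GHz: f = 3100 GHz ≈ 3100 GHz.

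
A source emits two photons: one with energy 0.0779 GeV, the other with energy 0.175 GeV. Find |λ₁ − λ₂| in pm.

8.83 × 10^-3 pm

Using λ = hc/E: λ₁ = 1.592 × 10^-14 m, λ₂ = 7.085 × 10^-15 m.
|Δλ| = |1.592 × 10^-14 − 7.085 × 10^-15| = 8.83 × 10^-15 m = 8.83 × 10^-3 pm.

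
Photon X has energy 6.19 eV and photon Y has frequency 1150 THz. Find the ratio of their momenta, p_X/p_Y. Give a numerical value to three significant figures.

1.30

p_X = 3.308 × 10^-27 kg·m/s (from energy = 6.19 eV, via p = E/c).
p_Y = 2.542 × 10^-27 kg·m/s (from frequency = 1150 THz, via p = hf/c).
Ratio = 3.308 × 10^-27 / 2.542 × 10^-27 = 1.30.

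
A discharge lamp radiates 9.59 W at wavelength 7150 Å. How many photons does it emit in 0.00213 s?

Total energy: E_total = P·t = 9.59 × 0.00213 = 0.02043 J.
Per-photon energy: E = 2.778 × 10^-19 J.
N = E_total / E_photon = 7.35 × 10^16.

7.35 × 10^16 photons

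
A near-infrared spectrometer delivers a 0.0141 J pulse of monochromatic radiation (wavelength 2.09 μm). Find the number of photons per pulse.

Per-photon energy: E = 9.505e-20 J (from wavelength = 2.09 μm).
N = E_total / E_photon = 0.0141 J / 9.505e-20 J = 1.48e17.

1.48e17 photons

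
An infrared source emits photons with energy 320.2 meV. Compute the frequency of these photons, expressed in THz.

77.4 THz

(h = 6.62607015 × 10^-34 J·s, 1 eV = 1.602176634 × 10^-19 J.)
In SI units: E = 320.2 meV = 5.1302 × 10^-20 J.
Since f = E/h for a photon, f = 7.742 × 10^13 Hz.
Converting to THz: f = 77.42 THz ≈ 77.4 THz.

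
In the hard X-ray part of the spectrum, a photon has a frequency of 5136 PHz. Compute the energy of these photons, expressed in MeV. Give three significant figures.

0.0212 MeV

(h = 6.62607015e-34 J·s, 1 eV = 1.602176634e-19 J.)
First convert: f = 5136 PHz = 5.136e18 Hz.
Since E = hf for a photon, E = 3.403e-15 J.
Converting to MeV: E = 0.02124 MeV ≈ 0.0212 MeV.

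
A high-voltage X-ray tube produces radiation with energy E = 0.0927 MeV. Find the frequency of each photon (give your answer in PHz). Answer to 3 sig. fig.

Convert to SI: E = 0.0927 MeV = 1.4852·10^-14 J.
For a photon f = E/h, so f = 2.241·10^19 Hz.
Converting to PHz: f = 22410 PHz ≈ 2.24·10^4 PHz.

2.24·10^4 PHz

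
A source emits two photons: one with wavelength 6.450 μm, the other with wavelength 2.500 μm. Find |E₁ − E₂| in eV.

Using E = hc/λ: E₁ = 3.0798 × 10^-20 J, E₂ = 7.9458 × 10^-20 J.
|ΔE| = |3.0798 × 10^-20 − 7.9458 × 10^-20| = 4.87 × 10^-20 J = 0.304 eV.

0.304 eV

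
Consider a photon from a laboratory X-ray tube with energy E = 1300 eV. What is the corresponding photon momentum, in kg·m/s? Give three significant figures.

6.95e-25 kg·m/s

(c = 2.99792458e8 m/s, 1 eV = 1.602176634e-19 J.)
First convert: E = 1300 eV = 2.0828e-16 J.
Apply p = E/c: p = 6.948e-25 kg·m/s.
So p ≈ 6.95e-25 kg·m/s.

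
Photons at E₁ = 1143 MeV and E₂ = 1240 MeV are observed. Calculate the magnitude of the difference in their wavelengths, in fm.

0.0849 fm

Using λ = hc/E: λ₁ = 1.0847 × 10^-15 m, λ₂ = 9.9987 × 10^-16 m.
|Δλ| = |1.0847 × 10^-15 − 9.9987 × 10^-16| = 8.49 × 10^-17 m = 0.0849 fm.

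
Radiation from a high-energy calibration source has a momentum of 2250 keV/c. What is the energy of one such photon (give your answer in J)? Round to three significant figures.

Convert to SI: p = 2250 keV/c = 1.2025e-21 kg·m/s.
For a photon E = pc, so E = 3.605e-13 J.
So E ≈ 3.60e-13 J.

3.60e-13 J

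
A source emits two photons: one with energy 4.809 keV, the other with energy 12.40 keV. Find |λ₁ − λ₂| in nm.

Using λ = hc/E: λ₁ = 2.5782·10^-10 m, λ₂ = 9.9987·10^-11 m.
|Δλ| = |2.5782·10^-10 − 9.9987·10^-11| = 1.58·10^-10 m = 0.158 nm.

0.158 nm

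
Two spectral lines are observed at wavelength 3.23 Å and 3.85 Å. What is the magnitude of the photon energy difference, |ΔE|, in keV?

Using E = hc/λ: E₁ = 6.150 × 10^-16 J, E₂ = 5.160 × 10^-16 J.
|ΔE| = |6.150 × 10^-16 − 5.160 × 10^-16| = 9.90 × 10^-17 J = 0.618 keV.

0.618 keV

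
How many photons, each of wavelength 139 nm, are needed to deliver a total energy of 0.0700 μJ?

Per-photon energy: E = 1.429e-18 J (from wavelength = 139 nm).
N = E_total / E_photon = 7.00e-8 J / 1.429e-18 J = 4.90e10.

4.90e10 photons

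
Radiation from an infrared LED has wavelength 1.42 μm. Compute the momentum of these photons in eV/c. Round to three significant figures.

0.873 eV/c

First convert: λ = 1.42 μm = 1.42 × 10^-6 m.
The photon relation is p = h/λ, giving p = 4.666 × 10^-28 kg·m/s.
Converting to eV/c: p = 0.8731 eV/c ≈ 0.873 eV/c.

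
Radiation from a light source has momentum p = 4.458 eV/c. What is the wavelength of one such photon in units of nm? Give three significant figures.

278 nm

Take h = 6.62607015e-34 J·s, c = 2.99792458e8 m/s, 1 eV = 1.602176634e-19 J.
In SI units: p = 4.458 eV/c = 2.3825e-27 kg·m/s.
Since λ = h/p for a photon, λ = 2.781e-7 m.
Converting to nm: λ = 278.1 nm ≈ 278 nm.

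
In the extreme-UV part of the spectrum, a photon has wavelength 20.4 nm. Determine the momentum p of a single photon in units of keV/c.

In SI units: λ = 20.4 nm = 2.04 × 10^-8 m.
For a photon p = h/λ, so p = 3.248 × 10^-26 kg·m/s.
Converting to keV/c: p = 0.06078 keV/c ≈ 0.0608 keV/c.

0.0608 keV/c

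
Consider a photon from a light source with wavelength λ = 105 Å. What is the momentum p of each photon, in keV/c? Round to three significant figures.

0.118 keV/c

Use h = 6.62607015·10^-34 J·s, c = 2.99792458·10^8 m/s, 1 eV = 1.602176634·10^-19 J.
Convert to SI: λ = 105 Å = 1.05·10^-8 m.
The photon relation is p = h/λ, giving p = 6.311·10^-26 kg·m/s.
Converting to keV/c: p = 0.1181 keV/c ≈ 0.118 keV/c.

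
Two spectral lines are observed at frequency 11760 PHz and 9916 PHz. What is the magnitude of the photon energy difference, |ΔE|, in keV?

7.63 keV

Using E = hf: E₁ = 7.7923·10^-15 J, E₂ = 6.5704·10^-15 J.
|ΔE| = |7.7923·10^-15 − 6.5704·10^-15| = 1.22·10^-15 J = 7.63 keV.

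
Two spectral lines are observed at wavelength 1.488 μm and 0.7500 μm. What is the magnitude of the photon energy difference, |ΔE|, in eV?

0.820 eV

Using E = hc/λ: E₁ = 1.3350·10^-19 J, E₂ = 2.6486·10^-19 J.
|ΔE| = |1.3350·10^-19 − 2.6486·10^-19| = 1.31·10^-19 J = 0.820 eV.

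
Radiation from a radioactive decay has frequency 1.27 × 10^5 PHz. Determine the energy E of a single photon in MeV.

0.525 MeV

Use h = 6.62607015 × 10^-34 J·s, 1 eV = 1.602176634 × 10^-19 J.
In SI units: f = 1.27 × 10^5 PHz = 1.27 × 10^20 Hz.
Since E = hf for a photon, E = 8.415 × 10^-14 J.
Converting to MeV: E = 0.5252 MeV ≈ 0.525 MeV.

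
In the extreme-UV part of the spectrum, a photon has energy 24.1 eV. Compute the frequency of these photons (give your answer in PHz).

5.83 PHz

Take h = 6.62607015 × 10^-34 J·s, 1 eV = 1.602176634 × 10^-19 J.
Convert to SI: E = 24.1 eV = 3.8612 × 10^-18 J.
The photon relation is f = E/h, giving f = 5.827 × 10^15 Hz.
Converting to PHz: f = 5.827 PHz ≈ 5.83 PHz.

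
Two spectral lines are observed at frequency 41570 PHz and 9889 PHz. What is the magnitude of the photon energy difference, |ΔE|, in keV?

Using E = hf: E₁ = 2.7545 × 10^-14 J, E₂ = 6.5525 × 10^-15 J.
|ΔE| = |2.7545 × 10^-14 − 6.5525 × 10^-15| = 2.10 × 10^-14 J = 131 keV.

131 keV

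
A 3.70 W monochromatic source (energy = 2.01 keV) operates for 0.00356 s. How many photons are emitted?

4.09 × 10^13 photons

Total energy: E_total = P·t = 3.70 × 0.00356 = 0.01317 J.
Per-photon energy: E = 3.220 × 10^-16 J.
N = E_total / E_photon = 4.09 × 10^13.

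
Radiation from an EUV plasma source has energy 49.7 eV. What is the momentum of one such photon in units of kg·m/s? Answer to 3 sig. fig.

2.66 × 10^-26 kg·m/s

In SI units: E = 49.7 eV = 7.9628 × 10^-18 J.
Apply p = E/c: p = 2.656 × 10^-26 kg·m/s.
So p ≈ 2.66 × 10^-26 kg·m/s.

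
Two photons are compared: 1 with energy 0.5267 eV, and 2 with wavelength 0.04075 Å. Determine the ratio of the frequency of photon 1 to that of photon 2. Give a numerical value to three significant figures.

1.73 × 10^-6

f_1 = 1.274 × 10^14 Hz (from energy = 0.5267 eV, via f = E/h).
f_2 = 7.357 × 10^19 Hz (from wavelength = 0.04075 Å, via f = c/λ).
Ratio = 1.274 × 10^14 / 7.357 × 10^19 = 1.73 × 10^-6.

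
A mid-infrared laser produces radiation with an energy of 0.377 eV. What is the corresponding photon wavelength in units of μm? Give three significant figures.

(h = 6.62607015e-34 J·s, c = 2.99792458e8 m/s, 1 eV = 1.602176634e-19 J.)
In SI units: E = 0.377 eV = 6.0402e-20 J.
The photon relation is λ = hc/E, giving λ = 3.289e-6 m.
Converting to μm: λ = 3.289 μm ≈ 3.29 μm.

3.29 μm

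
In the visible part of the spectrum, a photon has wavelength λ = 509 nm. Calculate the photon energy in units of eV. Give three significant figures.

2.44 eV

Convert to SI: λ = 509 nm = 5.09 × 10^-7 m.
Since E = hc/λ for a photon, E = 3.903 × 10^-19 J.
Converting to eV: E = 2.436 eV ≈ 2.44 eV.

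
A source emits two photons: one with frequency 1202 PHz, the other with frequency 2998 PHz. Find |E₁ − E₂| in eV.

Using E = hf: E₁ = 7.9645e-16 J, E₂ = 1.9865e-15 J.
|ΔE| = |7.9645e-16 − 1.9865e-15| = 1.19e-15 J = 7430 eV.

7430 eV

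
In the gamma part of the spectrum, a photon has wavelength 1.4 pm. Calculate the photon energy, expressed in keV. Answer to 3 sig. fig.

Take h = 6.62607015·10^-34 J·s, c = 2.99792458·10^8 m/s, 1 eV = 1.602176634·10^-19 J.
First convert: λ = 1.4 pm = 1.4·10^-12 m.
For a photon E = hc/λ, so E = 1.419·10^-13 J.
Converting to keV: E = 885.6 keV ≈ 886 keV.

886 keV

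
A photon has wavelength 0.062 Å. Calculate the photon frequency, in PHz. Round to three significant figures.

4.84 × 10^4 PHz

Use c = 2.99792458 × 10^8 m/s.
First convert: λ = 0.062 Å = 6.2 × 10^-12 m.
The photon relation is f = c/λ, giving f = 4.835 × 10^19 Hz.
Converting to PHz: f = 48350 PHz ≈ 4.84 × 10^4 PHz.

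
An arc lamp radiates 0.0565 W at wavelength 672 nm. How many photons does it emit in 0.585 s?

1.12e17 photons

Total energy: E_total = P·t = 0.0565 × 0.585 = 0.03305 J.
Per-photon energy: E = 2.956e-19 J.
N = E_total / E_photon = 1.12e17.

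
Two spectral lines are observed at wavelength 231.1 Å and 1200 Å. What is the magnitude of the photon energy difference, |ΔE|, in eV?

Using E = hc/λ: E₁ = 8.5956e-18 J, E₂ = 1.6554e-18 J.
|ΔE| = |8.5956e-18 − 1.6554e-18| = 6.94e-18 J = 43.3 eV.

43.3 eV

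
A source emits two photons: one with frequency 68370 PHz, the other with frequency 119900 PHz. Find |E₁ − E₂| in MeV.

Using E = hf: E₁ = 4.5302e-14 J, E₂ = 7.9447e-14 J.
|ΔE| = |4.5302e-14 − 7.9447e-14| = 3.41e-14 J = 0.213 MeV.

0.213 MeV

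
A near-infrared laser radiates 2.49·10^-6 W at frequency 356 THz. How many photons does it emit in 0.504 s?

5.32·10^12 photons

Total energy: E_total = P·t = 2.49·10^-6 × 0.504 = 1.255·10^-6 J.
Per-photon energy: E = 2.359·10^-19 J.
N = E_total / E_photon = 5.32·10^12.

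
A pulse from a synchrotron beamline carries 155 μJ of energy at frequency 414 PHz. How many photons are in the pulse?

Per-photon energy: E = 2.743e-16 J (from frequency = 414 PHz).
N = E_total / E_photon = 1.55e-4 J / 2.743e-16 J = 5.65e11.

5.65e11 photons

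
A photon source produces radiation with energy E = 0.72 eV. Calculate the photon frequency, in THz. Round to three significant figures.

174 THz

Convert to SI: E = 0.72 eV = 1.1536e-19 J.
For a photon f = E/h, so f = 1.741e14 Hz.
Converting to THz: f = 174.1 THz ≈ 174 THz.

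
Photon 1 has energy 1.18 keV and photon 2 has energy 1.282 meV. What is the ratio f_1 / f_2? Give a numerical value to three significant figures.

f_1 = 2.853e17 Hz (from energy = 1.18 keV, via f = E/h).
f_2 = 3.100e11 Hz (from energy = 1.282 meV, via f = E/h).
Ratio = 2.853e17 / 3.100e11 = 9.20e5.

9.20e5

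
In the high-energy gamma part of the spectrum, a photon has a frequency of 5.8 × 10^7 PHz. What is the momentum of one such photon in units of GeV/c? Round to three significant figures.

Take h = 6.62607015 × 10^-34 J·s, c = 2.99792458 × 10^8 m/s, 1 eV = 1.602176634 × 10^-19 J.
Convert to SI: f = 5.8 × 10^7 PHz = 5.8 × 10^22 Hz.
Apply p = hf/c: p = 1.282 × 10^-19 kg·m/s.
Converting to GeV/c: p = 0.2399 GeV/c ≈ 0.240 GeV/c.

0.240 GeV/c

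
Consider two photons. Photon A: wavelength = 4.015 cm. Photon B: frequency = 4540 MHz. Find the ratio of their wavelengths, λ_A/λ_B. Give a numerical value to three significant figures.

0.608

λ_A = 0.04015 m (from wavelength = 4.015 cm, via λ given directly).
λ_B = 0.06603 m (from frequency = 4540 MHz, via λ = c/f).
Ratio = 0.04015 / 0.06603 = 0.608.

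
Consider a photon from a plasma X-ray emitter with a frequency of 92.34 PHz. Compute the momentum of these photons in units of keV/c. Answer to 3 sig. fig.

0.382 keV/c

Use h = 6.62607015 × 10^-34 J·s, c = 2.99792458 × 10^8 m/s, 1 eV = 1.602176634 × 10^-19 J.
First convert: f = 92.34 PHz = 9.234 × 10^16 Hz.
The photon relation is p = hf/c, giving p = 2.041 × 10^-25 kg·m/s.
Converting to keV/c: p = 0.3819 keV/c ≈ 0.382 keV/c.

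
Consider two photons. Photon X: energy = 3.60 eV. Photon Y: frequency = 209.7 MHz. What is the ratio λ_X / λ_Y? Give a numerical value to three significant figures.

λ_X = 3.444 × 10^-7 m (from energy = 3.60 eV, via λ = hc/E).
λ_Y = 1.430 m (from frequency = 209.7 MHz, via λ = c/f).
Ratio = 3.444 × 10^-7 / 1.430 = 2.41 × 10^-7.

2.41 × 10^-7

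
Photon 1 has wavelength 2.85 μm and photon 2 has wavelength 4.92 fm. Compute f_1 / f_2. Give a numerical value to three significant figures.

1.73e-9

f_1 = 1.052e14 Hz (from wavelength = 2.85 μm, via f = c/λ).
f_2 = 6.093e22 Hz (from wavelength = 4.92 fm, via f = c/λ).
Ratio = 1.052e14 / 6.093e22 = 1.73e-9.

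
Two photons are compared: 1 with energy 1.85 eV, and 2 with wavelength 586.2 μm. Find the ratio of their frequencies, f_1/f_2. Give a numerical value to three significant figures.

875

f_1 = 4.473 × 10^14 Hz (from energy = 1.85 eV, via f = E/h).
f_2 = 5.114 × 10^11 Hz (from wavelength = 586.2 μm, via f = c/λ).
Ratio = 4.473 × 10^14 / 5.114 × 10^11 = 875.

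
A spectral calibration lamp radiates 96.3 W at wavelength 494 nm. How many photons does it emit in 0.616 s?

Total energy: E_total = P·t = 96.3 × 0.616 = 59.32 J.
Per-photon energy: E = 4.021e-19 J.
N = E_total / E_photon = 1.48e20.

1.48e20 photons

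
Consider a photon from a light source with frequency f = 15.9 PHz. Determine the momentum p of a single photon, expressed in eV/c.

65.8 eV/c

Take h = 6.62607015e-34 J·s, c = 2.99792458e8 m/s, 1 eV = 1.602176634e-19 J.
Convert to SI: f = 15.9 PHz = 1.59e16 Hz.
The photon relation is p = hf/c, giving p = 3.514e-26 kg·m/s.
Converting to eV/c: p = 65.76 eV/c ≈ 65.8 eV/c.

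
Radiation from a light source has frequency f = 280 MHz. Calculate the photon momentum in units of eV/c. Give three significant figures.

(h = 6.62607015 × 10^-34 J·s, c = 2.99792458 × 10^8 m/s, 1 eV = 1.602176634 × 10^-19 J.)
Convert to SI: f = 280 MHz = 2.8 × 10^8 Hz.
For a photon p = hf/c, so p = 6.189 × 10^-34 kg·m/s.
Converting to eV/c: p = 1.158 × 10^-6 eV/c ≈ 1.16 × 10^-6 eV/c.

1.16 × 10^-6 eV/c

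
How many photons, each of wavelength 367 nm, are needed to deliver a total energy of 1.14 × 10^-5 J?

Per-photon energy: E = 5.413 × 10^-19 J (from wavelength = 367 nm).
N = E_total / E_photon = 1.14 × 10^-5 J / 5.413 × 10^-19 J = 2.11 × 10^13.

2.11 × 10^13 photons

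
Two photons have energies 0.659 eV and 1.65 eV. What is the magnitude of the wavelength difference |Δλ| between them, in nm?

Using λ = hc/E: λ₁ = 1.881 × 10^-6 m, λ₂ = 7.514 × 10^-7 m.
|Δλ| = |1.881 × 10^-6 − 7.514 × 10^-7| = 1.13 × 10^-6 m = 1130 nm.

1130 nm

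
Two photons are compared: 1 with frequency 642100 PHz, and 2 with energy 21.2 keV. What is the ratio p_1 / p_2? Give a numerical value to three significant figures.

p_1 = 1.419 × 10^-21 kg·m/s (from frequency = 642100 PHz, via p = hf/c).
p_2 = 1.133 × 10^-23 kg·m/s (from energy = 21.2 keV, via p = E/c).
Ratio = 1.419 × 10^-21 / 1.133 × 10^-23 = 125.

125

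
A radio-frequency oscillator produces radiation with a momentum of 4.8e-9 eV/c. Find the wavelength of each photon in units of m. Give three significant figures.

258 m

Use h = 6.62607015e-34 J·s, c = 2.99792458e8 m/s, 1 eV = 1.602176634e-19 J.
First convert: p = 4.8e-9 eV/c = 2.5653e-36 kg·m/s.
For a photon λ = h/p, so λ = 258.3 m.
So λ ≈ 258 m.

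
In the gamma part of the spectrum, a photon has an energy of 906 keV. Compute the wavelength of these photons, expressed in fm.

1370 fm

(h = 6.62607015e-34 J·s, c = 2.99792458e8 m/s, 1 eV = 1.602176634e-19 J.)
Convert to SI: E = 906 keV = 1.4516e-13 J.
The photon relation is λ = hc/E, giving λ = 1.368e-12 m.
Converting to fm: λ = 1368 fm ≈ 1370 fm.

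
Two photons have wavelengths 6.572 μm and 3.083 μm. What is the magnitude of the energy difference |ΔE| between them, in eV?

0.213 eV

Using E = hc/λ: E₁ = 3.0226e-20 J, E₂ = 6.4432e-20 J.
|ΔE| = |3.0226e-20 − 6.4432e-20| = 3.42e-20 J = 0.213 eV.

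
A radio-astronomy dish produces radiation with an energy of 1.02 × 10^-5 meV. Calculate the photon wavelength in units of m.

Convert to SI: E = 1.02 × 10^-5 meV = 1.6342 × 10^-27 J.
The photon relation is λ = hc/E, giving λ = 121.6 m.
So λ ≈ 122 m.

122 m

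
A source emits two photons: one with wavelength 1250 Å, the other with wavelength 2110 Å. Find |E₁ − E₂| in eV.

Using E = hc/λ: E₁ = 1.589e-18 J, E₂ = 9.414e-19 J.
|ΔE| = |1.589e-18 − 9.414e-19| = 6.48e-19 J = 4.04 eV.

4.04 eV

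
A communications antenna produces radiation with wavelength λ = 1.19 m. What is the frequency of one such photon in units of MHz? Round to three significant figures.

Use c = 2.99792458e8 m/s.
Since f = c/λ for a photon, f = 2.519e8 Hz.
Converting to MHz: f = 251.9 MHz ≈ 252 MHz.

252 MHz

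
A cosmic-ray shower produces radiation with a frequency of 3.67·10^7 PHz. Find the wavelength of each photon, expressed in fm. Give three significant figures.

Take c = 2.99792458·10^8 m/s.
Convert to SI: f = 3.67·10^7 PHz = 3.67·10^22 Hz.
Since λ = c/f for a photon, λ = 8.169·10^-15 m.
Converting to fm: λ = 8.169 fm ≈ 8.17 fm.

8.17 fm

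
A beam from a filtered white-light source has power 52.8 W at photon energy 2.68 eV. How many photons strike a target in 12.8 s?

1.57e21 photons

Total energy: E_total = P·t = 52.8 × 12.8 = 675.8 J.
Per-photon energy: E = 4.294e-19 J.
N = E_total / E_photon = 1.57e21.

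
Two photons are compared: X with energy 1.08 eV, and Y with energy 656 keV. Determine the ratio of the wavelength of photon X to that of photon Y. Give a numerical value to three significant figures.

λ_X = 1.148e-6 m (from energy = 1.08 eV, via λ = hc/E).
λ_Y = 1.890e-12 m (from energy = 656 keV, via λ = hc/E).
Ratio = 1.148e-6 / 1.890e-12 = 6.07e5.

6.07e5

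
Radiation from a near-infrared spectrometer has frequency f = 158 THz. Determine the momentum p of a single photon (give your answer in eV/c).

0.653 eV/c

Take h = 6.62607015e-34 J·s, c = 2.99792458e8 m/s, 1 eV = 1.602176634e-19 J.
Convert to SI: f = 158 THz = 1.58e14 Hz.
Apply p = hf/c: p = 3.492e-28 kg·m/s.
Converting to eV/c: p = 0.6534 eV/c ≈ 0.653 eV/c.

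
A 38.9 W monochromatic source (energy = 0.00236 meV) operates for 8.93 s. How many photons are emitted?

Total energy: E_total = P·t = 38.9 × 8.93 = 347.4 J.
Per-photon energy: E = 3.781 × 10^-25 J.
N = E_total / E_photon = 9.19 × 10^26.

9.19 × 10^26 photons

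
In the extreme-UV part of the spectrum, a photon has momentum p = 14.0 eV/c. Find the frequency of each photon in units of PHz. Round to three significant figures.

Take h = 6.62607015·10^-34 J·s, c = 2.99792458·10^8 m/s, 1 eV = 1.602176634·10^-19 J.
In SI units: p = 14.0 eV/c = 7.4820·10^-27 kg·m/s.
Apply f = pc/h: f = 3.385·10^15 Hz.
Converting to PHz: f = 3.385 PHz ≈ 3.39 PHz.

3.39 PHz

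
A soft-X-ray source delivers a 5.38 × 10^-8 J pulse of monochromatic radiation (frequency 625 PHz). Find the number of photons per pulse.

Per-photon energy: E = 4.141 × 10^-16 J (from frequency = 625 PHz).
N = E_total / E_photon = 5.38 × 10^-8 J / 4.141 × 10^-16 J = 1.30 × 10^8.

1.30 × 10^8 photons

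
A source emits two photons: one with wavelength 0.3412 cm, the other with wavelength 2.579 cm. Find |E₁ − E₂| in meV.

Using E = hc/λ: E₁ = 5.8219·10^-23 J, E₂ = 7.7024·10^-24 J.
|ΔE| = |5.8219·10^-23 − 7.7024·10^-24| = 5.05·10^-23 J = 0.315 meV.

0.315 meV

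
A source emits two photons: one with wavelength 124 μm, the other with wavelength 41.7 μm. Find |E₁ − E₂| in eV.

Using E = hc/λ: E₁ = 1.602e-21 J, E₂ = 4.764e-21 J.
|ΔE| = |1.602e-21 − 4.764e-21| = 3.16e-21 J = 0.0197 eV.

0.0197 eV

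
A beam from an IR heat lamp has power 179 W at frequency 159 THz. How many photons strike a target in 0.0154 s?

2.62e19 photons

Total energy: E_total = P·t = 179 × 0.0154 = 2.757 J.
Per-photon energy: E = 1.054e-19 J.
N = E_total / E_photon = 2.62e19.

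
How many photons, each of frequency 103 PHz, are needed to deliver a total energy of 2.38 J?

3.49e16 photons

Per-photon energy: E = 6.825e-17 J (from frequency = 103 PHz).
N = E_total / E_photon = 2.38 J / 6.825e-17 J = 3.49e16.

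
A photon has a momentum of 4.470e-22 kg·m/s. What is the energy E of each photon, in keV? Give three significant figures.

836 keV

The photon relation is E = pc, giving E = 1.340e-13 J.
Converting to keV: E = 836.4 keV ≈ 836 keV.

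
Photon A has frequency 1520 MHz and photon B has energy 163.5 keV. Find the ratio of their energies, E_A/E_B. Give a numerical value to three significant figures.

E_A = 1.007e-24 J (from frequency = 1520 MHz, via E = hf).
E_B = 2.620e-14 J (from energy = 163.5 keV, via E given directly).
Ratio = 1.007e-24 / 2.620e-14 = 3.84e-11.

3.84e-11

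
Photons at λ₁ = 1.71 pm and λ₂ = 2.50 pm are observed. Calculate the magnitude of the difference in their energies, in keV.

Using E = hc/λ: E₁ = 1.162 × 10^-13 J, E₂ = 7.946 × 10^-14 J.
|ΔE| = |1.162 × 10^-13 − 7.946 × 10^-14| = 3.67 × 10^-14 J = 229 keV.

229 keV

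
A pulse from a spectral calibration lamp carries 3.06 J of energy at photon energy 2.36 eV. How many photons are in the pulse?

Per-photon energy: E = 3.781e-19 J (from energy = 2.36 eV).
N = E_total / E_photon = 3.06 J / 3.781e-19 J = 8.09e18.

8.09e18 photons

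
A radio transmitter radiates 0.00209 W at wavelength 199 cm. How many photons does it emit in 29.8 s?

Total energy: E_total = P·t = 0.00209 × 29.8 = 0.06228 J.
Per-photon energy: E = 9.982e-26 J.
N = E_total / E_photon = 6.24e23.

6.24e23 photons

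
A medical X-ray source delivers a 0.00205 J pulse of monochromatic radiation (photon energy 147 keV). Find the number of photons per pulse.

Per-photon energy: E = 2.355e-14 J (from energy = 147 keV).
N = E_total / E_photon = 0.00205 J / 2.355e-14 J = 8.70e10.

8.70e10 photons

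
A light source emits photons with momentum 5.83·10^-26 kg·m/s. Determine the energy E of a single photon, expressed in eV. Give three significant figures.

109 eV

Apply E = pc: E = 1.748·10^-17 J.
Converting to eV: E = 109.1 eV ≈ 109 eV.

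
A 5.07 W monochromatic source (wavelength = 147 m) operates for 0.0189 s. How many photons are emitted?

Total energy: E_total = P·t = 5.07 × 0.0189 = 0.09582 J.
Per-photon energy: E = 1.351e-27 J.
N = E_total / E_photon = 7.09e25.

7.09e25 photons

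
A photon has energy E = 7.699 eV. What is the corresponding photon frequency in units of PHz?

1.86 PHz

Take h = 6.62607015e-34 J·s, 1 eV = 1.602176634e-19 J.
In SI units: E = 7.699 eV = 1.2335e-18 J.
Since f = E/h for a photon, f = 1.862e15 Hz.
Converting to PHz: f = 1.862 PHz ≈ 1.86 PHz.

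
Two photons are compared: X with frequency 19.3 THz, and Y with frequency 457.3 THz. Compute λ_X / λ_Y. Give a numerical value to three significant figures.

λ_X = 1.553 × 10^-5 m (from frequency = 19.3 THz, via λ = c/f).
λ_Y = 6.556 × 10^-7 m (from frequency = 457.3 THz, via λ = c/f).
Ratio = 1.553 × 10^-5 / 6.556 × 10^-7 = 23.7.

23.7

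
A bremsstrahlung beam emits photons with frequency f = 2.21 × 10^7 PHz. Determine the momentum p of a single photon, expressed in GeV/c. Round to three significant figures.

0.0914 GeV/c

(h = 6.62607015 × 10^-34 J·s, c = 2.99792458 × 10^8 m/s, 1 eV = 1.602176634 × 10^-19 J.)
First convert: f = 2.21 × 10^7 PHz = 2.21 × 10^22 Hz.
Apply p = hf/c: p = 4.885 × 10^-20 kg·m/s.
Converting to GeV/c: p = 0.09140 GeV/c ≈ 0.0914 GeV/c.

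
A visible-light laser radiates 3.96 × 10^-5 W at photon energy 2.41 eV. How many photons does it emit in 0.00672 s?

6.89 × 10^11 photons

Total energy: E_total = P·t = 3.96 × 10^-5 × 0.00672 = 2.661 × 10^-7 J.
Per-photon energy: E = 3.861 × 10^-19 J.
N = E_total / E_photon = 6.89 × 10^11.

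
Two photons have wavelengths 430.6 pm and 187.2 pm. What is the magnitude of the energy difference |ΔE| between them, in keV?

Using E = hc/λ: E₁ = 4.6132·10^-16 J, E₂ = 1.0611·10^-15 J.
|ΔE| = |4.6132·10^-16 − 1.0611·10^-15| = 6.00·10^-16 J = 3.74 keV.

3.74 keV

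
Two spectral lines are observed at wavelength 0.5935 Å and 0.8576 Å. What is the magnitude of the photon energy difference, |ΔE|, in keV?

Using E = hc/λ: E₁ = 3.3470 × 10^-15 J, E₂ = 2.3163 × 10^-15 J.
|ΔE| = |3.3470 × 10^-15 − 2.3163 × 10^-15| = 1.03 × 10^-15 J = 6.43 keV.

6.43 keV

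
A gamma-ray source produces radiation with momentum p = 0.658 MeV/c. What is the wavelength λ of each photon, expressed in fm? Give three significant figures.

Use h = 6.62607015e-34 J·s, c = 2.99792458e8 m/s, 1 eV = 1.602176634e-19 J.
Convert to SI: p = 0.658 MeV/c = 3.5165e-22 kg·m/s.
For a photon λ = h/p, so λ = 1.884e-12 m.
Converting to fm: λ = 1884 fm ≈ 1880 fm.

1880 fm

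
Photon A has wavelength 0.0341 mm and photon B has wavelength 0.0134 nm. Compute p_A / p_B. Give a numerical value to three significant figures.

3.93e-7

p_A = 1.943e-29 kg·m/s (from wavelength = 0.0341 mm, via p = h/λ).
p_B = 4.945e-23 kg·m/s (from wavelength = 0.0134 nm, via p = h/λ).
Ratio = 1.943e-29 / 4.945e-23 = 3.93e-7.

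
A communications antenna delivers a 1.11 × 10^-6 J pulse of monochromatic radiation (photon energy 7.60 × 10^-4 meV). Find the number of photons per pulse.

Per-photon energy: E = 1.218 × 10^-25 J (from energy = 7.60 × 10^-4 meV).
N = E_total / E_photon = 1.11 × 10^-6 J / 1.218 × 10^-25 J = 9.12 × 10^18.

9.12 × 10^18 photons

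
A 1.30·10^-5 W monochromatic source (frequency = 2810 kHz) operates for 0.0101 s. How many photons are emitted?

Total energy: E_total = P·t = 1.30·10^-5 × 0.0101 = 1.313·10^-7 J.
Per-photon energy: E = 1.862·10^-27 J.
N = E_total / E_photon = 7.05·10^19.

7.05·10^19 photons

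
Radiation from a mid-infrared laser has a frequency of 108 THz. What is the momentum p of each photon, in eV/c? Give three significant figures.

0.447 eV/c

Convert to SI: f = 108 THz = 1.08 × 10^14 Hz.
The photon relation is p = hf/c, giving p = 2.387 × 10^-28 kg·m/s.
Converting to eV/c: p = 0.4467 eV/c ≈ 0.447 eV/c.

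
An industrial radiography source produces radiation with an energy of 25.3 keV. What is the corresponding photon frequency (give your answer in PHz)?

6120 PHz

Convert to SI: E = 25.3 keV = 4.0535·10^-15 J.
For a photon f = E/h, so f = 6.118·10^18 Hz.
Converting to PHz: f = 6118 PHz ≈ 6120 PHz.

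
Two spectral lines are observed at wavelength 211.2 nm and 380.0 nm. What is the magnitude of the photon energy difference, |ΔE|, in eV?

Using E = hc/λ: E₁ = 9.4055 × 10^-19 J, E₂ = 5.2275 × 10^-19 J.
|ΔE| = |9.4055 × 10^-19 − 5.2275 × 10^-19| = 4.18 × 10^-19 J = 2.61 eV.

2.61 eV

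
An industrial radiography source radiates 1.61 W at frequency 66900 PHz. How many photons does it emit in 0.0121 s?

Total energy: E_total = P·t = 1.61 × 0.0121 = 0.01948 J.
Per-photon energy: E = 4.433 × 10^-14 J.
N = E_total / E_photon = 4.39 × 10^11.

4.39 × 10^11 photons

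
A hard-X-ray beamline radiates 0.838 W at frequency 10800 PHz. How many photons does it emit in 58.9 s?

Total energy: E_total = P·t = 0.838 × 58.9 = 49.36 J.
Per-photon energy: E = 7.156·10^-15 J.
N = E_total / E_photon = 6.90·10^15.

6.90·10^15 photons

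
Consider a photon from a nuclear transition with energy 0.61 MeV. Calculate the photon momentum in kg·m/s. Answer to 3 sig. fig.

3.26e-22 kg·m/s

First convert: E = 0.61 MeV = 9.7733e-14 J.
Apply p = E/c: p = 3.260e-22 kg·m/s.
So p ≈ 3.26e-22 kg·m/s.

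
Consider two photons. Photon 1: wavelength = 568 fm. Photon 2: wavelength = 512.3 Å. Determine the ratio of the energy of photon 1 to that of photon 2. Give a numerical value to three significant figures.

9.02·10^4

E_1 = 3.497·10^-13 J (from wavelength = 568 fm, via E = hc/λ).
E_2 = 3.878·10^-18 J (from wavelength = 512.3 Å, via E = hc/λ).
Ratio = 3.497·10^-13 / 3.878·10^-18 = 9.02·10^4.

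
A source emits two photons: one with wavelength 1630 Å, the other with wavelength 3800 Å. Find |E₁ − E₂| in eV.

Using E = hc/λ: E₁ = 1.219e-18 J, E₂ = 5.227e-19 J.
|ΔE| = |1.219e-18 − 5.227e-19| = 6.96e-19 J = 4.34 eV.

4.34 eV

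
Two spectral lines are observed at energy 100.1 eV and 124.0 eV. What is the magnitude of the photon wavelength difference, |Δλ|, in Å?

Using λ = hc/E: λ₁ = 1.2386e-8 m, λ₂ = 9.9987e-9 m.
|Δλ| = |1.2386e-8 − 9.9987e-9| = 2.39e-9 m = 23.9 Å.

23.9 Å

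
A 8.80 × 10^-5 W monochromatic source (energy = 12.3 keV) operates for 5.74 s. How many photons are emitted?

2.56 × 10^11 photons

Total energy: E_total = P·t = 8.80 × 10^-5 × 5.74 = 5.051 × 10^-4 J.
Per-photon energy: E = 1.971 × 10^-15 J.
N = E_total / E_photon = 2.56 × 10^11.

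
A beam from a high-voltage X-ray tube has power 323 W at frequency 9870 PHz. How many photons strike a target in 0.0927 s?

Total energy: E_total = P·t = 323 × 0.0927 = 29.94 J.
Per-photon energy: E = 6.540·10^-15 J.
N = E_total / E_photon = 4.58·10^15.

4.58·10^15 photons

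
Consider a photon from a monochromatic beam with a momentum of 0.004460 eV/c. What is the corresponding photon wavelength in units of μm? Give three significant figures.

In SI units: p = 0.004460 eV/c = 2.3836e-30 kg·m/s.
Apply λ = h/p: λ = 2.780e-4 m.
Converting to μm: λ = 278.0 μm ≈ 278 μm.

278 μm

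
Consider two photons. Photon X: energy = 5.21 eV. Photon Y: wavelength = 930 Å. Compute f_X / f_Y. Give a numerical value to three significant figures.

f_X = 1.260 × 10^15 Hz (from energy = 5.21 eV, via f = E/h).
f_Y = 3.224 × 10^15 Hz (from wavelength = 930 Å, via f = c/λ).
Ratio = 1.260 × 10^15 / 3.224 × 10^15 = 0.391.

0.391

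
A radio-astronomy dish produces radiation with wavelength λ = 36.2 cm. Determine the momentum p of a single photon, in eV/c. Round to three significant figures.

3.42 × 10^-6 eV/c

(h = 6.62607015 × 10^-34 J·s, c = 2.99792458 × 10^8 m/s, 1 eV = 1.602176634 × 10^-19 J.)
Convert to SI: λ = 36.2 cm = 0.362 m.
For a photon p = h/λ, so p = 1.830 × 10^-33 kg·m/s.
Converting to eV/c: p = 3.425 × 10^-6 eV/c ≈ 3.42 × 10^-6 eV/c.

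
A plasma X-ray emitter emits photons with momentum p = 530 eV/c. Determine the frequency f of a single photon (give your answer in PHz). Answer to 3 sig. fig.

Use h = 6.62607015e-34 J·s, c = 2.99792458e8 m/s, 1 eV = 1.602176634e-19 J.
First convert: p = 530 eV/c = 2.8325e-25 kg·m/s.
Since f = pc/h for a photon, f = 1.282e17 Hz.
Converting to PHz: f = 128.2 PHz ≈ 128 PHz.

128 PHz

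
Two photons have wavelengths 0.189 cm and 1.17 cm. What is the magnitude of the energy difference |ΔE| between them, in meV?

Using E = hc/λ: E₁ = 1.051e-22 J, E₂ = 1.698e-23 J.
|ΔE| = |1.051e-22 − 1.698e-23| = 8.81e-23 J = 0.550 meV.

0.550 meV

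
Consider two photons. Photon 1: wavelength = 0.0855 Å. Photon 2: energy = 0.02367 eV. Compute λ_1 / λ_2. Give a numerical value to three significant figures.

1.63e-7

λ_1 = 8.550e-12 m (from wavelength = 0.0855 Å, via λ given directly).
λ_2 = 5.238e-5 m (from energy = 0.02367 eV, via λ = hc/E).
Ratio = 8.550e-12 / 5.238e-5 = 1.63e-7.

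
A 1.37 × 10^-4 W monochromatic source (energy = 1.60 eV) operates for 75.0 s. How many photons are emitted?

Total energy: E_total = P·t = 1.37 × 10^-4 × 75.0 = 0.01027 J.
Per-photon energy: E = 2.563 × 10^-19 J.
N = E_total / E_photon = 4.01 × 10^16.

4.01 × 10^16 photons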